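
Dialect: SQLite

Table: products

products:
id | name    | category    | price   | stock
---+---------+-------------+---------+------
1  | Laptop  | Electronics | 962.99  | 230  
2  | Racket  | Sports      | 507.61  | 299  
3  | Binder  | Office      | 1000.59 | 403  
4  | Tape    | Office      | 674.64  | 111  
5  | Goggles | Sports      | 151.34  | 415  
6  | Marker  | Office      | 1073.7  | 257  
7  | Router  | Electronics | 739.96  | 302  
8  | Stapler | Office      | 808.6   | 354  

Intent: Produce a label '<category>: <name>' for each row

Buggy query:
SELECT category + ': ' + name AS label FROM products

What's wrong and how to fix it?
Bug: SQLite uses || for string concatenation; + coerces text to numbers (yielding 0)

Fix: Use the || operator for string concatenation

Corrected query:
SELECT category || ': ' || name AS label FROM products

Result:
label              
-------------------
Electronics: Laptop
Sports: Racket     
Office: Binder     
Office: Tape       
Sports: Goggles    
Office: Marker     
Electronics: Router
Office: Stapler    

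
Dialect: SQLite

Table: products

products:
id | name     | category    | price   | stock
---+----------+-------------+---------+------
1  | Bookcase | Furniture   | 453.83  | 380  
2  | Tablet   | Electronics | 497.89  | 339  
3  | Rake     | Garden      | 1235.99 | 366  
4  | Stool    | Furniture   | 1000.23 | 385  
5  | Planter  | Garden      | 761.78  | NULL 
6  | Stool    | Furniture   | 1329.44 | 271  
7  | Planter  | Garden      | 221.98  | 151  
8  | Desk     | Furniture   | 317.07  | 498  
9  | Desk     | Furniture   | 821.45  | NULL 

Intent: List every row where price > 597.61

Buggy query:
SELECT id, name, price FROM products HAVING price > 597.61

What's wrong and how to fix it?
Bug: HAVING filters the output of aggregation, but this query has no GROUP BY and no aggregate functions, so SQLite rejects it (HAVING clause on a non-aggregate query); the condition here is per row

Fix: Replace HAVING with WHERE since the condition applies to individual rows

Corrected query:
SELECT id, name, price FROM products WHERE price > 597.61

Result:
id | name    | price  
---+---------+--------
3  | Rake    | 1235.99
4  | Stool   | 1000.23
5  | Planter | 761.78 
6  | Stool   | 1329.44
9  | Desk    | 821.45 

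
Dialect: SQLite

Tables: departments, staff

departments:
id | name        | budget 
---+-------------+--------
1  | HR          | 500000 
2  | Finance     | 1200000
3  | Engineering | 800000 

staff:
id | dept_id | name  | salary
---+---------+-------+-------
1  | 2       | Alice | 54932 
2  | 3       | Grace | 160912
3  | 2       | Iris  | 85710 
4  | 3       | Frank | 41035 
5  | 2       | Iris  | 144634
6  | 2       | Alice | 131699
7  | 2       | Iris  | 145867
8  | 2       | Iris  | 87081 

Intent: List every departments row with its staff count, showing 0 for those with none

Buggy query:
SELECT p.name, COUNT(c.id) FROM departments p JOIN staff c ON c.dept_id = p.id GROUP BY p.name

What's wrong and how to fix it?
Bug: An inner join excludes parents with zero children

Fix: Use LEFT JOIN so parents without children still appear (COUNT(c.id) gives 0)

Corrected query:
SELECT p.name, COUNT(c.id) FROM departments p LEFT JOIN staff c ON c.dept_id = p.id GROUP BY p.name

Result:
name        | COUNT(c.id)
------------+------------
Engineering | 2          
Finance     | 6          
HR          | 0          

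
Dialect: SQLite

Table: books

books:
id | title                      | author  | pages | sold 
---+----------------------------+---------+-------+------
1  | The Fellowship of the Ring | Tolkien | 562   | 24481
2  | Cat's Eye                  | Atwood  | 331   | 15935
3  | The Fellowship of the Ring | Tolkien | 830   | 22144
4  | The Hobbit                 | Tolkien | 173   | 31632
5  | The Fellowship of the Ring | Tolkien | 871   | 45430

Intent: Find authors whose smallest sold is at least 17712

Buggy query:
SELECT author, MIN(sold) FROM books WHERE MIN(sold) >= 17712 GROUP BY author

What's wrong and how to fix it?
Bug: Aggregates like MIN are computed per group after WHERE runs

Fix: Use HAVING for the per-group MIN condition

Corrected query:
SELECT author, MIN(sold) FROM books GROUP BY author HAVING MIN(sold) >= 17712

Result:
author  | MIN(sold)
--------+----------
Tolkien | 22144    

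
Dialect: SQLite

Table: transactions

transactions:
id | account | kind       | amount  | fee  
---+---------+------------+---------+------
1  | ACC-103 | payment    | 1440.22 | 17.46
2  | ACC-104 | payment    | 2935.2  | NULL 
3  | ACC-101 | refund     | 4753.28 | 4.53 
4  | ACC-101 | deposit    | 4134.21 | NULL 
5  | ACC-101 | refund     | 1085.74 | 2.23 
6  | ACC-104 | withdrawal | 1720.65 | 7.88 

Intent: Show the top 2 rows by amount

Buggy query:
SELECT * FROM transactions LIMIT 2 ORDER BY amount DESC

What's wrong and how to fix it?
Bug: LIMIT must come after ORDER BY

Fix: Swap the clauses: ORDER BY first, then LIMIT

Corrected query:
SELECT * FROM transactions ORDER BY amount DESC LIMIT 2

Result:
id | account | kind    | amount  | fee 
---+---------+---------+---------+-----
3  | ACC-101 | refund  | 4753.28 | 4.53
4  | ACC-101 | deposit | 4134.21 | NULL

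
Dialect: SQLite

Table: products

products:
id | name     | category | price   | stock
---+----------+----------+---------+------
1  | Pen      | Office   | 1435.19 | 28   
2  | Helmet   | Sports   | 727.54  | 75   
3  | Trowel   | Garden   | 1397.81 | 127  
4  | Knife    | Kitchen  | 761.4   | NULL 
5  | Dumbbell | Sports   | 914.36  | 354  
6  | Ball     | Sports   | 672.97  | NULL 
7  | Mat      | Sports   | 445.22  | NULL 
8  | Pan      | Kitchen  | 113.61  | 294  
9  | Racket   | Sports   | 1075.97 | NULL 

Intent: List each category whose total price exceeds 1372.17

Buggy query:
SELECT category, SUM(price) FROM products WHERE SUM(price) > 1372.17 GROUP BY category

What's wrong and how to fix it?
Bug: SUM(price) is an aggregate, but WHERE filters rows before aggregation

Fix: Use HAVING (which filters groups after aggregation) instead of WHERE

Corrected query:
SELECT category, SUM(price) FROM products GROUP BY category HAVING SUM(price) > 1372.17

Result:
category | SUM(price)
---------+-----------
Garden   | 1397.81   
Office   | 1435.19   
Sports   | 3836.06   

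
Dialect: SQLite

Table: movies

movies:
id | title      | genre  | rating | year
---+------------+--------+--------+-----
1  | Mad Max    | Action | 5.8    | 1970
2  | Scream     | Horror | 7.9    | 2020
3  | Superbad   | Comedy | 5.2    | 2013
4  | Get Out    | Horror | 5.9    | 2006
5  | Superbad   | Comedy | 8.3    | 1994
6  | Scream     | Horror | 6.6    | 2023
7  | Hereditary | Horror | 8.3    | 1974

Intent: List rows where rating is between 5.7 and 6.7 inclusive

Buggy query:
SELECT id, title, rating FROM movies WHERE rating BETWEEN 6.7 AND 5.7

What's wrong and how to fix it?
Bug: BETWEEN expects the lower bound first; with 6.7 AND 5.7 the range is empty

Fix: Swap the bounds so the smaller value comes first

Corrected query:
SELECT id, title, rating FROM movies WHERE rating BETWEEN 5.7 AND 6.7

Result:
id | title   | rating
---+---------+-------
1  | Mad Max | 5.8   
4  | Get Out | 5.9   
6  | Scream  | 6.6   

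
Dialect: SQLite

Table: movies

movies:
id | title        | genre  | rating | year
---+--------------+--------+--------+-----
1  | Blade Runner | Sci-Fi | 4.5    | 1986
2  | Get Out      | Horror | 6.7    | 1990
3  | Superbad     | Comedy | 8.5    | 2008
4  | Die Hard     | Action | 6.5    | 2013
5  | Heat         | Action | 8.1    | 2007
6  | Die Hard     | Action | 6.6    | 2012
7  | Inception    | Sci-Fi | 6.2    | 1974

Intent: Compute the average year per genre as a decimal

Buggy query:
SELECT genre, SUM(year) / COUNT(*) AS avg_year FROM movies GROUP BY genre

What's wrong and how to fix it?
Bug: SUM(year) and COUNT(*) are both integers; the division truncates the fractional part

Fix: Multiply by 1.0 (or CAST to REAL) to force floating-point division

Corrected query:
SELECT genre, SUM(year) * 1.0 / COUNT(*) AS avg_year FROM movies GROUP BY genre

Result:
genre  | avg_year   
-------+------------
Action | 2010.666667
Comedy | 2008       
Horror | 1990       
Sci-Fi | 1980       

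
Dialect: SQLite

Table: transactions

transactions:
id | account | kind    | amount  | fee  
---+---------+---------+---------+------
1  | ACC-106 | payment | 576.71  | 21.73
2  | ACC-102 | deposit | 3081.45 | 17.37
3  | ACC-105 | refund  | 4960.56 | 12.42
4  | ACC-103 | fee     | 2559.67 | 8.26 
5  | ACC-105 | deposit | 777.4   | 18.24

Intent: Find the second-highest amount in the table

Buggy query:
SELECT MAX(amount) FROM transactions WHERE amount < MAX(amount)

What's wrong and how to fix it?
Bug: The inner MAX is an aggregate inside WHERE, which is not allowed

Fix: Compute the overall MAX in a subquery, then take MAX of rows below it

Corrected query:
SELECT MAX(amount) FROM transactions WHERE amount < (SELECT MAX(amount) FROM transactions)

Result:
MAX(amount)
-----------
3081.45    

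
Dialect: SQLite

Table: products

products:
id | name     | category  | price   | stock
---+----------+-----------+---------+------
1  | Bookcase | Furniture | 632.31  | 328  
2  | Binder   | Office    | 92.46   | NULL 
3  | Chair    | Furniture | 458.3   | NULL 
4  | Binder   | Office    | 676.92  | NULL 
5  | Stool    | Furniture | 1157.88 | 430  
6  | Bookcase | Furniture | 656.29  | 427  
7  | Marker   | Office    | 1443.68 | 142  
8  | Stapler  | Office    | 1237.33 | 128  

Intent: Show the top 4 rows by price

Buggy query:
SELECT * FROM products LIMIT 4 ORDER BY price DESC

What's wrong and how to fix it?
Bug: ORDER BY cannot follow LIMIT; LIMIT is the final clause

Fix: Sort with ORDER BY, then apply LIMIT

Corrected query:
SELECT * FROM products ORDER BY price DESC LIMIT 4

Result:
id | name    | category  | price   | stock
---+---------+-----------+---------+------
7  | Marker  | Office    | 1443.68 | 142  
8  | Stapler | Office    | 1237.33 | 128  
5  | Stool   | Furniture | 1157.88 | 430  
4  | Binder  | Office    | 676.92  | NULL 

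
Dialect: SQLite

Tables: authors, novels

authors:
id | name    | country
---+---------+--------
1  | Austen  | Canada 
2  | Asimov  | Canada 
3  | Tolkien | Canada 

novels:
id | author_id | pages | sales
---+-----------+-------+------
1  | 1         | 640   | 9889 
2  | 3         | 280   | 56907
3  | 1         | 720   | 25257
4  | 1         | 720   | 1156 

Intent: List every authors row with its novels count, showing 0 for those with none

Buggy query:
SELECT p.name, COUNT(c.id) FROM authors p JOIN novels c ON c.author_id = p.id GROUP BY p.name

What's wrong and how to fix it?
Bug: An inner join excludes parents with zero children

Fix: Switch to LEFT JOIN to retain unmatched parent rows

Corrected query:
SELECT p.name, COUNT(c.id) FROM authors p LEFT JOIN novels c ON c.author_id = p.id GROUP BY p.name

Result:
name    | COUNT(c.id)
--------+------------
Asimov  | 0          
Austen  | 3          
Tolkien | 1          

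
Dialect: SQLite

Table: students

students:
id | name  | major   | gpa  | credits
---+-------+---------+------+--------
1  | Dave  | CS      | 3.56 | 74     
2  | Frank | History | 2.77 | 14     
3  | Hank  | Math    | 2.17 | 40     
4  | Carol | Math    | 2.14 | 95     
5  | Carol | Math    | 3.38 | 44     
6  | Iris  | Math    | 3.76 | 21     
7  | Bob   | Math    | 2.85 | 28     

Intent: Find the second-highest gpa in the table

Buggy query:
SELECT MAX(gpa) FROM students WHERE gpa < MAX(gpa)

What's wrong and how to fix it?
Bug: MAX(gpa) on the right of the comparison is an aggregate-in-WHERE error

Fix: Compute the overall MAX in a subquery, then take MAX of rows below it

Corrected query:
SELECT MAX(gpa) FROM students WHERE gpa < (SELECT MAX(gpa) FROM students)

Result:
MAX(gpa)
--------
3.56    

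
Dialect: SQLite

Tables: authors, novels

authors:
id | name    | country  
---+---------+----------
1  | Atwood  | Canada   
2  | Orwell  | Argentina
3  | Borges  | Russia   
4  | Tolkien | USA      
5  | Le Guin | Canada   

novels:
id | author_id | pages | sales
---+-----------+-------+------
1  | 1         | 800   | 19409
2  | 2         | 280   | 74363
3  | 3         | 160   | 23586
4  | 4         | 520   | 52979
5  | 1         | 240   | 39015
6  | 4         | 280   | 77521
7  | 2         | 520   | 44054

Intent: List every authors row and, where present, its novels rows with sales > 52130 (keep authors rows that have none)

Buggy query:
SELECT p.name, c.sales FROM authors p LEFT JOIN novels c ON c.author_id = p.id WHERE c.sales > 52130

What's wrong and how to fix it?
Bug: Filtering c.sales in WHERE discards the NULL rows produced by LEFT JOIN, turning it into an inner join

Fix: Put 'c.sales > 52130' in the JOIN's ON clause instead of WHERE

Corrected query:
SELECT p.name, c.sales FROM authors p LEFT JOIN novels c ON c.author_id = p.id AND c.sales > 52130

Result:
name    | sales
--------+------
Atwood  | NULL 
Orwell  | 74363
Borges  | NULL 
Tolkien | 52979
Tolkien | 77521
Le Guin | NULL 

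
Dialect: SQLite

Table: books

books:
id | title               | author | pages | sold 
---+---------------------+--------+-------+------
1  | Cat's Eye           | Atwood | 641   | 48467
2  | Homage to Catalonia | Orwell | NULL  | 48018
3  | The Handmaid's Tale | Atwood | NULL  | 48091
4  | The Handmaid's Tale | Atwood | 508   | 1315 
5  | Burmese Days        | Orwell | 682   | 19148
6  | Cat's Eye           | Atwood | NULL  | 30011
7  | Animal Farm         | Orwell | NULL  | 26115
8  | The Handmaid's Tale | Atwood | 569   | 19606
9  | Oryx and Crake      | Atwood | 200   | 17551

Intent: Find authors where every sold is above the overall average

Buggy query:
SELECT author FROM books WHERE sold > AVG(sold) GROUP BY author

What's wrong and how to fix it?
Bug: WHERE evaluates per row before aggregation, so AVG() is unavailable

Fix: Use a subquery for AVG and a HAVING MIN(...) filter so the condition holds for every row in the group

Corrected query:
SELECT author FROM books GROUP BY author HAVING MIN(sold) > (SELECT AVG(sold) FROM books)

Result:
(no rows)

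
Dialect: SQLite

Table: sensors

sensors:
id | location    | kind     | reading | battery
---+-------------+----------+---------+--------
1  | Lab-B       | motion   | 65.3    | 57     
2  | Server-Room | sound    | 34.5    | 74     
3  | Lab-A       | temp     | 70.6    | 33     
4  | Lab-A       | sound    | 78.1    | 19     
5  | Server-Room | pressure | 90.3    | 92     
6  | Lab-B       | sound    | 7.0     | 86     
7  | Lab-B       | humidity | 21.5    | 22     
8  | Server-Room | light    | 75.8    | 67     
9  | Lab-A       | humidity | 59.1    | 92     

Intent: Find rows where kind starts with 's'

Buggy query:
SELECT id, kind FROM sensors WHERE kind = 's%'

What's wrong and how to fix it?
Bug: Wildcards only work with LIKE; '=' treats '%' as a literal character

Fix: Use LIKE for wildcard pattern matching

Corrected query:
SELECT id, kind FROM sensors WHERE kind LIKE 's%'

Result:
id | kind 
---+------
2  | sound
4  | sound
6  | sound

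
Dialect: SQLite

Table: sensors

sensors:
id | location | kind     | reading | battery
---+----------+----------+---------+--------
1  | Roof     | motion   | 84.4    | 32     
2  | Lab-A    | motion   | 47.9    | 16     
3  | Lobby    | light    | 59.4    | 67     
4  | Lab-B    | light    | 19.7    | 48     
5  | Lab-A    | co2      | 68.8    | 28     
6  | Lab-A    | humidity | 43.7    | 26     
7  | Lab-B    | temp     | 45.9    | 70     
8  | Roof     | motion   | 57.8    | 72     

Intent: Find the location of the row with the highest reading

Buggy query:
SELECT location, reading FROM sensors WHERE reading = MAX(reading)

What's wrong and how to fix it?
Bug: WHERE is evaluated per row; an aggregate over the whole table isn't defined there

Fix: Use a subquery: WHERE reading = (SELECT MAX(reading) FROM sensors)

Corrected query:
SELECT location, reading FROM sensors WHERE reading = (SELECT MAX(reading) FROM sensors)

Result:
location | reading
---------+--------
Roof     | 84.4   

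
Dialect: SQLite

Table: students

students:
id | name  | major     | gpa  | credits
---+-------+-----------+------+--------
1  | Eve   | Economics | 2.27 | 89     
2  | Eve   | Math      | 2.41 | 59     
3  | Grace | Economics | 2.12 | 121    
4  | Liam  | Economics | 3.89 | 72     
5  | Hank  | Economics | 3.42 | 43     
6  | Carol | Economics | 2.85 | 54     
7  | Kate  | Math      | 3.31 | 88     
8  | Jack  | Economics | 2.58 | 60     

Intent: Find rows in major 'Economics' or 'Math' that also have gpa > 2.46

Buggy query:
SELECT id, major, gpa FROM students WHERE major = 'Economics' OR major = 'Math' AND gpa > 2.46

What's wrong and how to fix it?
Bug: AND binds tighter than OR, so this parses as major = 'Economics' OR (major = 'Math' AND gpa > 2.46)

Fix: Group the OR with parentheses (or use IN), then AND the threshold

Corrected query:
SELECT id, major, gpa FROM students WHERE (major = 'Economics' OR major = 'Math') AND gpa > 2.46

Result:
id | major     | gpa 
---+-----------+-----
4  | Economics | 3.89
5  | Economics | 3.42
6  | Economics | 2.85
7  | Math      | 3.31
8  | Economics | 2.58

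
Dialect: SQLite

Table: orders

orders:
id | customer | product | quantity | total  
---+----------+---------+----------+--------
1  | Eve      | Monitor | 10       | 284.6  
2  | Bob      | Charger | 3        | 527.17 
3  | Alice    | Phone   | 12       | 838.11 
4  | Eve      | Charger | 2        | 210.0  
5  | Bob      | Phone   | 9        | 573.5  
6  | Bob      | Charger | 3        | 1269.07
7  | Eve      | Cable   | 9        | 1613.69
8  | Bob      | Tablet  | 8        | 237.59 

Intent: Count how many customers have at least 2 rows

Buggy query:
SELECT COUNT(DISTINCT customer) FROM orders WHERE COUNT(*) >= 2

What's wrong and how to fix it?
Bug: COUNT(*) cannot appear in WHERE; the per-group count doesn't exist yet

Fix: Use a subquery that GROUPs and filters with HAVING, then count its rows

Corrected query:
SELECT COUNT(*) FROM (SELECT customer FROM orders GROUP BY customer HAVING COUNT(*) >= 2)

Result:
COUNT(*)
--------
2       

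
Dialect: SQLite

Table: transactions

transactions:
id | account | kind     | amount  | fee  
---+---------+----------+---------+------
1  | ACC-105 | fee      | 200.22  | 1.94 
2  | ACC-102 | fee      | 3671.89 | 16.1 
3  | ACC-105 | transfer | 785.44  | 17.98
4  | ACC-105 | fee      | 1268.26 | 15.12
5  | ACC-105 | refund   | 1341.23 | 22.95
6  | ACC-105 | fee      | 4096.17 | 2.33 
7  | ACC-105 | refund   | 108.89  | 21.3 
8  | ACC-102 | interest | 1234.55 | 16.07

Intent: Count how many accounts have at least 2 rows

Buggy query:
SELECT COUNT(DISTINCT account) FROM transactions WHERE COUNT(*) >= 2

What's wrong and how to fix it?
Bug: COUNT(*) cannot appear in WHERE; the per-group count doesn't exist yet

Fix: Group first with HAVING COUNT(*) >= 2, then COUNT the resulting groups

Corrected query:
SELECT COUNT(*) FROM (SELECT account FROM transactions GROUP BY account HAVING COUNT(*) >= 2)

Result:
COUNT(*)
--------
2       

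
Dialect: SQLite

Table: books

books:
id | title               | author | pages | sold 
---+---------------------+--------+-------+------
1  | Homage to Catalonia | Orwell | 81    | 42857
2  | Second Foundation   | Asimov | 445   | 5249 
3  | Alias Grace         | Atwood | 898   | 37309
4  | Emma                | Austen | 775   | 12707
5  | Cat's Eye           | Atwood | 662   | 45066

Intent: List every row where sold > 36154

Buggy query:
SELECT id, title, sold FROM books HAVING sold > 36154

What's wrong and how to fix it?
Bug: This is a non-aggregate query (no GROUP BY, no aggregates), so in SQLite the HAVING clause is invalid here; a row-level condition belongs in WHERE

Fix: Use WHERE for row-level filtering

Corrected query:
SELECT id, title, sold FROM books WHERE sold > 36154

Result:
id | title               | sold 
---+---------------------+------
1  | Homage to Catalonia | 42857
3  | Alias Grace         | 37309
5  | Cat's Eye           | 45066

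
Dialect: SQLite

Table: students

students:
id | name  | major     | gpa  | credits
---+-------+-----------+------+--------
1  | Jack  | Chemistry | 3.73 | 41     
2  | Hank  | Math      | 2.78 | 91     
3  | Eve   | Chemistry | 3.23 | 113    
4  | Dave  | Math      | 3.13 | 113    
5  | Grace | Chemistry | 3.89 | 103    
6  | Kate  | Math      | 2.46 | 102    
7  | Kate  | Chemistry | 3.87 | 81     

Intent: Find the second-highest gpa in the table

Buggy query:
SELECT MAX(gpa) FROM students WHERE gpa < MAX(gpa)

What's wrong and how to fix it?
Bug: MAX(gpa) on the right of the comparison is an aggregate-in-WHERE error

Fix: Compute the overall MAX in a subquery, then take MAX of rows below it

Corrected query:
SELECT MAX(gpa) FROM students WHERE gpa < (SELECT MAX(gpa) FROM students)

Result:
MAX(gpa)
--------
3.87    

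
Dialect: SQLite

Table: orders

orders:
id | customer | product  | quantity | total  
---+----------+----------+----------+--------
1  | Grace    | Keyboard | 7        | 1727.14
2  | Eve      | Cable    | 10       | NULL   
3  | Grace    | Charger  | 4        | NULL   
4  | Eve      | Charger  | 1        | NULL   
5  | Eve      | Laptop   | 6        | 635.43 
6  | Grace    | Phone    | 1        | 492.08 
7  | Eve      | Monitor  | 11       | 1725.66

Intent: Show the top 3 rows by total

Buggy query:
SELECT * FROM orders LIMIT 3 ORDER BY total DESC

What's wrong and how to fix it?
Bug: ORDER BY cannot follow LIMIT; LIMIT is the final clause

Fix: Swap the clauses: ORDER BY first, then LIMIT

Corrected query:
SELECT * FROM orders ORDER BY total DESC LIMIT 3

Result:
id | customer | product  | quantity | total  
---+----------+----------+----------+--------
1  | Grace    | Keyboard | 7        | 1727.14
7  | Eve      | Monitor  | 11       | 1725.66
5  | Eve      | Laptop   | 6        | 635.43 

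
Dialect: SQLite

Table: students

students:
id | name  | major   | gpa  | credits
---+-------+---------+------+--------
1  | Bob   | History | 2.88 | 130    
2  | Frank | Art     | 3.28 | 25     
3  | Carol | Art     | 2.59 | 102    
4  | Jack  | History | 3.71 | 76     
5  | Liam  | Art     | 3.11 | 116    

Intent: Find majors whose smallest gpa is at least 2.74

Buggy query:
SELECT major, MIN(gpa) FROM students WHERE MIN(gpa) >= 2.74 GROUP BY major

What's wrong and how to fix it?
Bug: MIN() in WHERE is a misuse of aggregate

Fix: Replace WHERE with HAVING after the GROUP BY

Corrected query:
SELECT major, MIN(gpa) FROM students GROUP BY major HAVING MIN(gpa) >= 2.74

Result:
major   | MIN(gpa)
--------+---------
History | 2.88    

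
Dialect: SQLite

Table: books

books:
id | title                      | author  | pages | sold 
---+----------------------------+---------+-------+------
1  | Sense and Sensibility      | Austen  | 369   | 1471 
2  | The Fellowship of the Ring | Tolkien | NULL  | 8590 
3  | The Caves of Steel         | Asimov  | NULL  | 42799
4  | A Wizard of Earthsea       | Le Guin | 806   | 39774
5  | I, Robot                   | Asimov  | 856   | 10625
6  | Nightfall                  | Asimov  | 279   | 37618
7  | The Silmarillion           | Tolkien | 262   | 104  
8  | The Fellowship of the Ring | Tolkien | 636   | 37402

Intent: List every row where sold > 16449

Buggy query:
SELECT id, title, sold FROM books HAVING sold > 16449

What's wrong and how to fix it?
Bug: This is a non-aggregate query (no GROUP BY, no aggregates), so in SQLite the HAVING clause is invalid here; a row-level condition belongs in WHERE

Fix: Replace HAVING with WHERE since the condition applies to individual rows

Corrected query:
SELECT id, title, sold FROM books WHERE sold > 16449

Result:
id | title                      | sold 
---+----------------------------+------
3  | The Caves of Steel         | 42799
4  | A Wizard of Earthsea       | 39774
6  | Nightfall                  | 37618
8  | The Fellowship of the Ring | 37402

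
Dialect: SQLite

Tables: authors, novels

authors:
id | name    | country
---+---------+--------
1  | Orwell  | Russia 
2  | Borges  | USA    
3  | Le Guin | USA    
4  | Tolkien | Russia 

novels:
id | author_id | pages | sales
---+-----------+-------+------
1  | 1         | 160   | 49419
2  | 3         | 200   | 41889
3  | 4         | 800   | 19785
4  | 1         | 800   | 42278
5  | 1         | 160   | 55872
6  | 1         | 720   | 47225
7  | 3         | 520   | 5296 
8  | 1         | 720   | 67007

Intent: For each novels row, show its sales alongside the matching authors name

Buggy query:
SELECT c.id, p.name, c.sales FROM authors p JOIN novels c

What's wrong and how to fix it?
Bug: JOIN with no ON clause produces a cartesian product; every novels row pairs with every authors row

Fix: Add ON c.author_id = p.id to the JOIN

Corrected query:
SELECT c.id, p.name, c.sales FROM authors p JOIN novels c ON c.author_id = p.id

Result:
id | name    | sales
---+---------+------
1  | Orwell  | 49419
2  | Le Guin | 41889
3  | Tolkien | 19785
4  | Orwell  | 42278
5  | Orwell  | 55872
6  | Orwell  | 47225
7  | Le Guin | 5296 
8  | Orwell  | 67007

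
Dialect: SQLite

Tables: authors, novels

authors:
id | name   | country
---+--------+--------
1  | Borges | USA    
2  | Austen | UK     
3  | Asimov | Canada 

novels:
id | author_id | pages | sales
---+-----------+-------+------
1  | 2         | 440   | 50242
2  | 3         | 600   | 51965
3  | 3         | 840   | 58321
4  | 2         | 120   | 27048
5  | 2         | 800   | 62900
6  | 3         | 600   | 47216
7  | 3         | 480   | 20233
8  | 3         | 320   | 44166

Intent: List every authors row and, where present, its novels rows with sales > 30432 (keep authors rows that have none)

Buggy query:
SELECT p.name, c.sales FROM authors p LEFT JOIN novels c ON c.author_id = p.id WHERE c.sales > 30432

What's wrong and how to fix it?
Bug: A WHERE condition on the right-hand table after LEFT JOIN drops unmatched parents

Fix: Move the right-table condition into the ON clause so unmatched parents are kept

Corrected query:
SELECT p.name, c.sales FROM authors p LEFT JOIN novels c ON c.author_id = p.id AND c.sales > 30432

Result:
name   | sales
-------+------
Borges | NULL 
Austen | 50242
Austen | 62900
Asimov | 44166
Asimov | 47216
Asimov | 51965
Asimov | 58321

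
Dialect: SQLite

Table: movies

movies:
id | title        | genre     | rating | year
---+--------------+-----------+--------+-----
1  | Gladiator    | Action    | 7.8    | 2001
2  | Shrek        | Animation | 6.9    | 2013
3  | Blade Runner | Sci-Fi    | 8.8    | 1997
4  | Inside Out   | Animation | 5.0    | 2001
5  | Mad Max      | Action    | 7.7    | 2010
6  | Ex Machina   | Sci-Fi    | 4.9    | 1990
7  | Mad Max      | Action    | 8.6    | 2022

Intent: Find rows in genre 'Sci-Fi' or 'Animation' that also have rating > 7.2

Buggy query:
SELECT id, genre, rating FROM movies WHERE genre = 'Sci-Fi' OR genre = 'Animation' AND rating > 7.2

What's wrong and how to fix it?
Bug: AND binds tighter than OR, so this parses as genre = 'Sci-Fi' OR (genre = 'Animation' AND rating > 7.2)

Fix: Group the OR with parentheses (or use IN), then AND the threshold

Corrected query:
SELECT id, genre, rating FROM movies WHERE (genre = 'Sci-Fi' OR genre = 'Animation') AND rating > 7.2

Result:
id | genre  | rating
---+--------+-------
3  | Sci-Fi | 8.8   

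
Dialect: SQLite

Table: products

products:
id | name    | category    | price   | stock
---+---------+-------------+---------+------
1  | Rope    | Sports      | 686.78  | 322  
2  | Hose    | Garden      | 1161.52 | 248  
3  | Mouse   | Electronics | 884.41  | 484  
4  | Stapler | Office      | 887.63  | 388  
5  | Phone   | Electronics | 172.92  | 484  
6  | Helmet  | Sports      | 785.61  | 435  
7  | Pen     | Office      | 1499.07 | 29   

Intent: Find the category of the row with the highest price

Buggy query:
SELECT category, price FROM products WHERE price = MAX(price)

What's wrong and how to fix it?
Bug: MAX(price) is an aggregate and cannot be used directly in WHERE

Fix: Use a subquery: WHERE price = (SELECT MAX(price) FROM products)

Corrected query:
SELECT category, price FROM products WHERE price = (SELECT MAX(price) FROM products)

Result:
category | price  
---------+--------
Office   | 1499.07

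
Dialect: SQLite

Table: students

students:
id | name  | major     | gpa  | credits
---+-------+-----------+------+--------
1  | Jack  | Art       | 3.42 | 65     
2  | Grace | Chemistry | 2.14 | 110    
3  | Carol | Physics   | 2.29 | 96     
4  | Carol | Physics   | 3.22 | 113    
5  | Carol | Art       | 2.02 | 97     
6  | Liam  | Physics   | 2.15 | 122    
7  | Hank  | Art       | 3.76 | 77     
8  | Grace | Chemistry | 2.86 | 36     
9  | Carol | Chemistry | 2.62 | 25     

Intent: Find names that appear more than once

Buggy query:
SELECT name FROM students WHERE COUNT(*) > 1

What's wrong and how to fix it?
Bug: WHERE can't reference COUNT(*); aggregates are computed after WHERE

Fix: Group first, then use HAVING for the count condition

Corrected query:
SELECT name FROM students GROUP BY name HAVING COUNT(*) > 1

Result:
name 
-----
Carol
Grace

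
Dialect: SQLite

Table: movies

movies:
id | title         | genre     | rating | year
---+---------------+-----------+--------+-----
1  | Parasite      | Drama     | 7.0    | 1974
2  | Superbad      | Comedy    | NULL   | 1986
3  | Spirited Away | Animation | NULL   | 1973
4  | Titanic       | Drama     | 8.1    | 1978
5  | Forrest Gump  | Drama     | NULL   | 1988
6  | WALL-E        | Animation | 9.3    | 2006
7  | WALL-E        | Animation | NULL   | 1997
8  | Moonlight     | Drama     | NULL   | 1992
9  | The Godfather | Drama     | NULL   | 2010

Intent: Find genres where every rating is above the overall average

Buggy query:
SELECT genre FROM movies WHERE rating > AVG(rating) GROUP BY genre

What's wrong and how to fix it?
Bug: AVG() is an aggregate; it can't sit directly in WHERE

Fix: Compute the overall average in a scalar subquery and compare each group's MIN against it in HAVING

Corrected query:
SELECT genre FROM movies GROUP BY genre HAVING MIN(rating) > (SELECT AVG(rating) FROM movies)

Result:
genre    
---------
Animation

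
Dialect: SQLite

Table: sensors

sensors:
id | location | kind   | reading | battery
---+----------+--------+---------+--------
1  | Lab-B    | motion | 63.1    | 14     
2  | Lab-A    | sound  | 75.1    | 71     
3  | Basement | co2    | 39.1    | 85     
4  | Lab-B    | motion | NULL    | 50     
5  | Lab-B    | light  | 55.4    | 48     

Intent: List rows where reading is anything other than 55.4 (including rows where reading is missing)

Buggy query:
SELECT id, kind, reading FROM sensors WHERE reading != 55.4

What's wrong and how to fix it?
Bug: 'reading != 55.4' is unknown when reading is NULL, so NULL rows are silently excluded

Fix: Handle NULL separately with IS NULL alongside the inequality

Corrected query:
SELECT id, kind, reading FROM sensors WHERE reading != 55.4 OR reading IS NULL

Result:
id | kind   | reading
---+--------+--------
1  | motion | 63.1   
2  | sound  | 75.1   
3  | co2    | 39.1   
4  | motion | NULL   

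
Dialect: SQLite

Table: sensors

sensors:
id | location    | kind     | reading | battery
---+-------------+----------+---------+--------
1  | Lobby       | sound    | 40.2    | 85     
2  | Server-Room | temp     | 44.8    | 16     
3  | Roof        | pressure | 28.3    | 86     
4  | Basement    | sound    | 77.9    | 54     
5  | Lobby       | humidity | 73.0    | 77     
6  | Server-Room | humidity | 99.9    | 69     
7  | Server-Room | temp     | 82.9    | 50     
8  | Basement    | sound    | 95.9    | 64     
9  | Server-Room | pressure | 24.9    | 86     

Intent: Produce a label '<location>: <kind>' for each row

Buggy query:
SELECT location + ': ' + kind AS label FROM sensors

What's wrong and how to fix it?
Bug: SQLite uses || for string concatenation; + coerces text to numbers (yielding 0)

Fix: Replace + with || to concatenate text

Corrected query:
SELECT location || ': ' || kind AS label FROM sensors

Result:
label                
---------------------
Lobby: sound         
Server-Room: temp    
Roof: pressure       
Basement: sound      
Lobby: humidity      
Server-Room: humidity
Server-Room: temp    
Basement: sound      
Server-Room: pressure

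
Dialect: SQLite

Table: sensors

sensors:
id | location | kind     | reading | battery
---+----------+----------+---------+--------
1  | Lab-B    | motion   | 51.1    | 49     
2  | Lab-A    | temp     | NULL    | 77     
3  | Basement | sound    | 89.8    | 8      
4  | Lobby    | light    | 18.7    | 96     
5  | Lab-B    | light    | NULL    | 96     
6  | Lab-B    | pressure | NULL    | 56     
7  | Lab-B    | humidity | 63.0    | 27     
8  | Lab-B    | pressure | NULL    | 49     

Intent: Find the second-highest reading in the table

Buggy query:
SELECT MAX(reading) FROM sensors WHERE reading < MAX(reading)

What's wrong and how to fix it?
Bug: MAX(reading) on the right of the comparison is an aggregate-in-WHERE error

Fix: Put the inner MAX in a scalar subquery

Corrected query:
SELECT MAX(reading) FROM sensors WHERE reading < (SELECT MAX(reading) FROM sensors)

Result:
MAX(reading)
------------
63          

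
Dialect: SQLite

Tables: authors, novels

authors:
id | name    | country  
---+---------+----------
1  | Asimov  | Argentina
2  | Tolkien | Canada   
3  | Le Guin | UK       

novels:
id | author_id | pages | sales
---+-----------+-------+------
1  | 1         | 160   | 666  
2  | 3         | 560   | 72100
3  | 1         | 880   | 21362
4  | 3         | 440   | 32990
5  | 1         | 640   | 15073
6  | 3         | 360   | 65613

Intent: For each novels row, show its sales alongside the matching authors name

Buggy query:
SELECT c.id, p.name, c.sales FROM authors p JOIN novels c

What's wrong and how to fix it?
Bug: Missing join condition: each novels row is matched to all authors rows instead of just its own

Fix: Specify the join condition linking the foreign key to the parent id

Corrected query:
SELECT c.id, p.name, c.sales FROM authors p JOIN novels c ON c.author_id = p.id

Result:
id | name    | sales
---+---------+------
1  | Asimov  | 666  
2  | Le Guin | 72100
3  | Asimov  | 21362
4  | Le Guin | 32990
5  | Asimov  | 15073
6  | Le Guin | 65613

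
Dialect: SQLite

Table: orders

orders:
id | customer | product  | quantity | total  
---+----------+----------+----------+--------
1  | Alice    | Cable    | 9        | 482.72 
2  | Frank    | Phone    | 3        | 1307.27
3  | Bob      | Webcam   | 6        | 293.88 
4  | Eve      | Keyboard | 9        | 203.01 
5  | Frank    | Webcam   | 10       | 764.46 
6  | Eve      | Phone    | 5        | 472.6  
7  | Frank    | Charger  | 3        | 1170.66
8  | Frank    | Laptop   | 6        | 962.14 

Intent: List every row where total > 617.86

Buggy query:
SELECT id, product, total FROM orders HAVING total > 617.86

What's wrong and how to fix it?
Bug: HAVING filters the output of aggregation, but this query has no GROUP BY and no aggregate functions, so SQLite rejects it (HAVING clause on a non-aggregate query); the condition here is per row

Fix: Replace HAVING with WHERE since the condition applies to individual rows

Corrected query:
SELECT id, product, total FROM orders WHERE total > 617.86

Result:
id | product | total  
---+---------+--------
2  | Phone   | 1307.27
5  | Webcam  | 764.46 
7  | Charger | 1170.66
8  | Laptop  | 962.14 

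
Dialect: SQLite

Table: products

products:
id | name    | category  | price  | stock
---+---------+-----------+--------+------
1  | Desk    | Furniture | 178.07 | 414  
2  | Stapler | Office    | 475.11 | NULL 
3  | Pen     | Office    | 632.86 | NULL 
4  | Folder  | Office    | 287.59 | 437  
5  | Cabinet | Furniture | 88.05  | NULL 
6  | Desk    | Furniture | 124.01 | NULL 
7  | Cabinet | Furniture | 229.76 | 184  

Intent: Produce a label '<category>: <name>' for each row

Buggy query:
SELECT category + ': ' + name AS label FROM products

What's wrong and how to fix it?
Bug: '+' is numeric addition; on text columns SQLite converts them to 0 instead of concatenating

Fix: Replace + with || to concatenate text

Corrected query:
SELECT category || ': ' || name AS label FROM products

Result:
label             
------------------
Furniture: Desk   
Office: Stapler   
Office: Pen       
Office: Folder    
Furniture: Cabinet
Furniture: Desk   
Furniture: Cabinet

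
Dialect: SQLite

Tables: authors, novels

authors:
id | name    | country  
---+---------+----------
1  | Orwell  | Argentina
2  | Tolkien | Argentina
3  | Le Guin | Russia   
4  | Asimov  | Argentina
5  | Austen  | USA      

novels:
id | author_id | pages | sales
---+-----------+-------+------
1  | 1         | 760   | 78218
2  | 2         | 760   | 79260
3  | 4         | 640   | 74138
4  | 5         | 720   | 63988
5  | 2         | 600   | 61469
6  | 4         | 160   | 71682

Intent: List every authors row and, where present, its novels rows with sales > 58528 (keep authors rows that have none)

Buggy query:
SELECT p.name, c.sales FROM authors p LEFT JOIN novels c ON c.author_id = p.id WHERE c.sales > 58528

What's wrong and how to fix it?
Bug: A WHERE condition on the right-hand table after LEFT JOIN drops unmatched parents

Fix: Move the right-table condition into the ON clause so unmatched parents are kept

Corrected query:
SELECT p.name, c.sales FROM authors p LEFT JOIN novels c ON c.author_id = p.id AND c.sales > 58528

Result:
name    | sales
--------+------
Orwell  | 78218
Tolkien | 61469
Tolkien | 79260
Le Guin | NULL 
Asimov  | 71682
Asimov  | 74138
Austen  | 63988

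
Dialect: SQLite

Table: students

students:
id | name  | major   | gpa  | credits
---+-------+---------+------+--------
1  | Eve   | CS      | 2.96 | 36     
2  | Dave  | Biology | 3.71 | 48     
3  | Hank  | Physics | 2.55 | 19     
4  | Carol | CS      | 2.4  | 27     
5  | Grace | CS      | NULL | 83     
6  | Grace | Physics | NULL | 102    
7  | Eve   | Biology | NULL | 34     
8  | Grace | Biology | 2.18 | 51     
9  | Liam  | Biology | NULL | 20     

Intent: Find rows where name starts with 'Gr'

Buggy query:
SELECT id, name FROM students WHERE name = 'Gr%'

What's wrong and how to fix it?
Bug: '=' compares the literal string including the % character; pattern matching needs LIKE

Fix: Use LIKE for wildcard pattern matching

Corrected query:
SELECT id, name FROM students WHERE name LIKE 'Gr%'

Result:
id | name 
---+------
5  | Grace
6  | Grace
8  | Grace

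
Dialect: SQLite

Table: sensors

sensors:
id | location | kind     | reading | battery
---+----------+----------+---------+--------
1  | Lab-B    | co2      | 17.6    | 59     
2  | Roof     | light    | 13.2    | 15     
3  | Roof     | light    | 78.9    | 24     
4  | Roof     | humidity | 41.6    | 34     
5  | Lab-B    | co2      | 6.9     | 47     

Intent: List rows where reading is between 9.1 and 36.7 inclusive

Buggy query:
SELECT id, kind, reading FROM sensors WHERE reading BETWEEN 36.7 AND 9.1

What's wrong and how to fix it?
Bug: BETWEEN expects the lower bound first; with 36.7 AND 9.1 the range is empty

Fix: Swap the bounds so the smaller value comes first

Corrected query:
SELECT id, kind, reading FROM sensors WHERE reading BETWEEN 9.1 AND 36.7

Result:
id | kind  | reading
---+-------+--------
1  | co2   | 17.6   
2  | light | 13.2   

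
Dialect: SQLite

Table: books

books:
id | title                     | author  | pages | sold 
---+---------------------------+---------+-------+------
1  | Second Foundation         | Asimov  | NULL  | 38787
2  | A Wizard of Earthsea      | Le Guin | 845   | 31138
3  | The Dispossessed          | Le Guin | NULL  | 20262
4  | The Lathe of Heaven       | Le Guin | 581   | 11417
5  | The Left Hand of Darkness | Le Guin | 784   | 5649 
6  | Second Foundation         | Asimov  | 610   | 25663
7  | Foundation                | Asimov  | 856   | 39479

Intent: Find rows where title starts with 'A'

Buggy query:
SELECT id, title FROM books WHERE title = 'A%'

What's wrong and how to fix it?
Bug: Wildcards only work with LIKE; '=' treats '%' as a literal character

Fix: Replace '=' with LIKE so 'A%' is treated as a pattern

Corrected query:
SELECT id, title FROM books WHERE title LIKE 'A%'

Result:
id | title               
---+---------------------
2  | A Wizard of Earthsea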